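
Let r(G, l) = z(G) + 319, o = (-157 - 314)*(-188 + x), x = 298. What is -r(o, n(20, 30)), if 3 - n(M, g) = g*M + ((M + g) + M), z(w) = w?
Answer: 51491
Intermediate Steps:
o = -51810 (o = (-157 - 314)*(-188 + 298) = -471*110 = -51810)
n(M, g) = 3 - g - 2*M - M*g (n(M, g) = 3 - (g*M + ((M + g) + M)) = 3 - (M*g + (g + 2*M)) = 3 - (g + 2*M + M*g) = 3 + (-g - 2*M - M*g) = 3 - g - 2*M - M*g)
r(G, l) = 319 + G (r(G, l) = G + 319 = 319 + G)
-r(o, n(20, 30)) = -(319 - 51810) = -1*(-51491) = 51491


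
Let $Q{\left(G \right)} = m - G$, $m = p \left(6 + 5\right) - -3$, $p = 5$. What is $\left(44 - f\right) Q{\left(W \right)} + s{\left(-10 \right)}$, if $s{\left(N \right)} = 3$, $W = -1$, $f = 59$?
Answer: $-882$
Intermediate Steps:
$m = 58$ ($m = 5 \left(6 + 5\right) - -3 = 5 \cdot 11 + 3 = 55 + 3 = 58$)
$Q{\left(G \right)} = 58 - G$
$\left(44 - f\right) Q{\left(W \right)} + s{\left(-10 \right)} = \left(44 - 59\right) \left(58 - -1\right) + 3 = \left(44 - 59\right) \left(58 + 1\right) + 3 = \left(-15\right) 59 + 3 = -885 + 3 = -882$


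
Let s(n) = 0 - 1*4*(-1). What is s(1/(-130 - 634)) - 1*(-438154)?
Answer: 438158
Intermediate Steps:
s(n) = 4 (s(n) = 0 - 4*(-1) = 0 + 4 = 4)
s(1/(-130 - 634)) - 1*(-438154) = 4 - 1*(-438154) = 4 + 438154 = 438158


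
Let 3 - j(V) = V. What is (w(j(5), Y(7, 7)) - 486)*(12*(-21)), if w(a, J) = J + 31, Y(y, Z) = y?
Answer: 112896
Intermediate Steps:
j(V) = 3 - V
w(a, J) = 31 + J
(w(j(5), Y(7, 7)) - 486)*(12*(-21)) = ((31 + 7) - 486)*(12*(-21)) = (38 - 486)*(-252) = -448*(-252) = 112896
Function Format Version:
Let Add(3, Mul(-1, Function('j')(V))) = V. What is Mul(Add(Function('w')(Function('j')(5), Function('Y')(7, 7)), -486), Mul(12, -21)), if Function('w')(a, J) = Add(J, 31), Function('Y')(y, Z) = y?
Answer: 112896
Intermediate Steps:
Function('j')(V) = Add(3, Mul(-1, V))
Function('w')(a, J) = Add(31, J)
Mul(Add(Function('w')(Function('j')(5), Function('Y')(7, 7)), -486), Mul(12, -21)) = Mul(Add(Add(31, 7), -486), Mul(12, -21)) = Mul(Add(38, -486), -252) = Mul(-448, -252) = 112896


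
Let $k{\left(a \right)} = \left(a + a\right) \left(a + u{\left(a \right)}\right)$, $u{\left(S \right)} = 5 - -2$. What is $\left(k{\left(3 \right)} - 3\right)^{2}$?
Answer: $3249$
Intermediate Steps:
$u{\left(S \right)} = 7$ ($u{\left(S \right)} = 5 + 2 = 7$)
$k{\left(a \right)} = 2 a \left(7 + a\right)$ ($k{\left(a \right)} = \left(a + a\right) \left(a + 7\right) = 2 a \left(7 + a\right)$)
$\left(k{\left(3 \right)} - 3\right)^{2} = \left(2 \cdot 3 \left(7 + 3\right) - 3\right)^{2} = \left(2 \cdot 3 \cdot 10 - 3\right)^{2} = \left(60 - 3\right)^{2} = 57^{2} = 3249$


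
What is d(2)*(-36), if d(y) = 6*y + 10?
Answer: -792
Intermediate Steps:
d(y) = 10 + 6*y
d(2)*(-36) = (10 + 6*2)*(-36) = (10 + 12)*(-36) = 22*(-36) = -792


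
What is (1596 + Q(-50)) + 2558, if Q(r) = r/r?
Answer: 4155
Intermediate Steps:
Q(r) = 1
(1596 + Q(-50)) + 2558 = (1596 + 1) + 2558 = 1597 + 2558 = 4155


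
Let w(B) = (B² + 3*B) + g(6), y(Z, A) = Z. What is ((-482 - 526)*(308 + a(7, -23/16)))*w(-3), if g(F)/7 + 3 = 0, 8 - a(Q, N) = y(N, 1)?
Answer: 6719517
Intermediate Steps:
a(Q, N) = 8 - N
g(F) = -21 (g(F) = -21 + 7*0 = -21 + 0 = -21)
w(B) = -21 + B² + 3*B (w(B) = (B² + 3*B) - 21 = -21 + B² + 3*B)
((-482 - 526)*(308 + a(7, -23/16)))*w(-3) = ((-482 - 526)*(308 + (8 - (-23)/16)))*(-21 + (-3)² + 3*(-3)) = (-1008*(308 + (8 - (-23)/16)))*(-21 + 9 - 9) = -1008*(308 + (8 - 1*(-23/16)))*(-21) = -1008*(308 + (8 + 23/16))*(-21) = -1008*(308 + 151/16)*(-21) = -1008*5079/16*(-21) = -319977*(-21) = 6719517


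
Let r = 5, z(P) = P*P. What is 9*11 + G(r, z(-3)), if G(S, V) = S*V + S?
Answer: 149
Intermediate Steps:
z(P) = P**2
G(S, V) = S + S*V
9*11 + G(r, z(-3)) = 9*11 + 5*(1 + (-3)**2) = 99 + 5*(1 + 9) = 99 + 5*10 = 99 + 50 = 149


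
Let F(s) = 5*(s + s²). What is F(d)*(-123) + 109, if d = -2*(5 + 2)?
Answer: -111821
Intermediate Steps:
d = -14 (d = -2*7 = -14)
F(s) = 5*s + 5*s²
F(d)*(-123) + 109 = (5*(-14)*(1 - 14))*(-123) + 109 = (5*(-14)*(-13))*(-123) + 109 = 910*(-123) + 109 = -111930 + 109 = -111821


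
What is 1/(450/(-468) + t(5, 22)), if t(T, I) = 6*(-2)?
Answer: -26/337 ≈ -0.077151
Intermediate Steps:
t(T, I) = -12
1/(450/(-468) + t(5, 22)) = 1/(450/(-468) - 12) = 1/(450*(-1/468) - 12) = 1/(-25/26 - 12) = 1/(-337/26) = -26/337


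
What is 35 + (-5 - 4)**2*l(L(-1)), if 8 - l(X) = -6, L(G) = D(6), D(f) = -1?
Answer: 1169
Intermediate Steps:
L(G) = -1
l(X) = 14 (l(X) = 8 - 1*(-6) = 8 + 6 = 14)
35 + (-5 - 4)**2*l(L(-1)) = 35 + (-5 - 4)**2*14 = 35 + (-9)**2*14 = 35 + 81*14 = 35 + 1134 = 1169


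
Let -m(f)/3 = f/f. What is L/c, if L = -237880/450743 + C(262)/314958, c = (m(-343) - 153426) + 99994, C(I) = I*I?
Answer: 21990703274/3792952927791195 ≈ 5.7978e-6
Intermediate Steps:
C(I) = I²
m(f) = -3 (m(f) = -3*f/f = -3*1 = -3)
c = -53435 (c = (-3 - 153426) + 99994 = -153429 + 99994 = -53435)
L = -21990703274/70982556897 (L = -237880/450743 + 262²/314958 = -237880*1/450743 + 68644*(1/314958) = -237880/450743 + 34322/157479 = -21990703274/70982556897 ≈ -0.30980)
L/c = -21990703274/70982556897/(-53435) = -21990703274/70982556897*(-1/53435) = 21990703274/3792952927791195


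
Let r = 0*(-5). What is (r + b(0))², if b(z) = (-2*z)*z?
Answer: 0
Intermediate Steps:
b(z) = -2*z²
r = 0
(r + b(0))² = (0 - 2*0²)² = (0 - 2*0)² = (0 + 0)² = 0² = 0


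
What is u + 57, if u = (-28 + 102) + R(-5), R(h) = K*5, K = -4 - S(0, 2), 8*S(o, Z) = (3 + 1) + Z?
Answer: 429/4 ≈ 107.25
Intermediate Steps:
S(o, Z) = ½ + Z/8 (S(o, Z) = ((3 + 1) + Z)/8 = (4 + Z)/8 = ½ + Z/8)
K = -19/4 (K = -4 - (½ + (⅛)*2) = -4 - (½ + ¼) = -4 - 1*¾ = -4 - ¾ = -19/4 ≈ -4.7500)
R(h) = -95/4 (R(h) = -19/4*5 = -95/4)
u = 201/4 (u = (-28 + 102) - 95/4 = 74 - 95/4 = 201/4 ≈ 50.250)
u + 57 = 201/4 + 57 = 429/4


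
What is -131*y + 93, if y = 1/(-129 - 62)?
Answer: 17894/191 ≈ 93.686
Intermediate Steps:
y = -1/191 (y = 1/(-191) = -1/191 ≈ -0.0052356)
-131*y + 93 = -131*(-1/191) + 93 = 131/191 + 93 = 17894/191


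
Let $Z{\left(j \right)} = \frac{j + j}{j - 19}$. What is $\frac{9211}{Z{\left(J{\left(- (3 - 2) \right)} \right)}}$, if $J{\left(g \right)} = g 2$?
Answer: $\frac{193431}{4} \approx 48358.0$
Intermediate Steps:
$J{\left(g \right)} = 2 g$
$Z{\left(j \right)} = \frac{2 j}{-19 + j}$
$\frac{9211}{Z{\left(J{\left(- (3 - 2) \right)} \right)}} = \frac{9211}{2 \cdot 2 \left(- (3 - 2)\right) \frac{1}{-19 + 2 \left(- (3 - 2)\right)}} = \frac{9211}{2 \cdot 2 \left(\left(-1\right) 1\right) \frac{1}{-19 + 2 \left(\left(-1\right) 1\right)}} = \frac{9211}{2 \cdot 2 \left(-1\right) \frac{1}{-19 + 2 \left(-1\right)}} = \frac{9211}{2 \left(-2\right) \frac{1}{-19 - 2}} = \frac{9211}{2 \left(-2\right) \frac{1}{-21}} = \frac{9211}{2 \left(-2\right) \left(- \frac{1}{21}\right)} = \frac{9211}{\frac{4}{21}} = 9211 \cdot \frac{21}{4} = \frac{193431}{4}$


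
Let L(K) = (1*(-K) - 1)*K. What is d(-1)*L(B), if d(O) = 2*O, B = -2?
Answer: 4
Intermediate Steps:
L(K) = K*(-1 - K) (L(K) = (-K - 1)*K = (-1 - K)*K = K*(-1 - K))
d(-1)*L(B) = (2*(-1))*(-1*(-2)*(1 - 2)) = -(-2)*(-2)*(-1) = -2*(-2) = 4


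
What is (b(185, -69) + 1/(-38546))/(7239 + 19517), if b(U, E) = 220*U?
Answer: 1568822199/1031336776 ≈ 1.5212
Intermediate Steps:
(b(185, -69) + 1/(-38546))/(7239 + 19517) = (220*185 + 1/(-38546))/(7239 + 19517) = (40700 - 1/38546)/26756 = (1568822199/38546)*(1/26756) = 1568822199/1031336776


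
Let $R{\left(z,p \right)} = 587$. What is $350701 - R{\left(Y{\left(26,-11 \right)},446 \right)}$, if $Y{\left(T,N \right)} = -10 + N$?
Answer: $350114$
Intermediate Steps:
$350701 - R{\left(Y{\left(26,-11 \right)},446 \right)} = 350701 - 587 = 350114$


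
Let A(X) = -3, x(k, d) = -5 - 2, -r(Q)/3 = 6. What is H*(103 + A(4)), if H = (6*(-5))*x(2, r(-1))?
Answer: 21000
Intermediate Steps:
r(Q) = -18 (r(Q) = -3*6 = -18)
x(k, d) = -7
H = 210 (H = (6*(-5))*(-7) = -30*(-7) = 210)
H*(103 + A(4)) = 210*(103 - 3) = 210*100 = 21000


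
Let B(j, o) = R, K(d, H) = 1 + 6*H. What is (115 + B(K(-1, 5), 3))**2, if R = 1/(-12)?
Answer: 1901641/144 ≈ 13206.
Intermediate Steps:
R = -1/12 ≈ -0.083333
B(j, o) = -1/12
(115 + B(K(-1, 5), 3))**2 = (115 - 1/12)**2 = (1379/12)**2 = 1901641/144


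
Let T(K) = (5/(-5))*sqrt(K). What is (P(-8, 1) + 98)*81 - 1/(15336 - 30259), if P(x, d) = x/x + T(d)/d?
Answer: 118458775/14923 ≈ 7938.0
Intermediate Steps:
T(K) = -sqrt(K) (T(K) = (5*(-1/5))*sqrt(K) = -sqrt(K))
P(x, d) = 1 - 1/sqrt(d) (P(x, d) = x/x + (-sqrt(d))/d = 1 - 1/sqrt(d))
(P(-8, 1) + 98)*81 - 1/(15336 - 30259) = ((1 - sqrt(1))/1 + 98)*81 - 1/(15336 - 30259) = (1*(1 - 1*1) + 98)*81 - 1/(-14923) = (1*(1 - 1) + 98)*81 - 1*(-1/14923) = (1*0 + 98)*81 + 1/14923 = (0 + 98)*81 + 1/14923 = 98*81 + 1/14923 = 7938 + 1/14923 = 118458775/14923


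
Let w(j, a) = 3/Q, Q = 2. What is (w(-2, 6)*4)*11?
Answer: 66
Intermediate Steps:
w(j, a) = 3/2
(w(-2, 6)*4)*11 = ((3/2)*4)*11 = 6*11 = 66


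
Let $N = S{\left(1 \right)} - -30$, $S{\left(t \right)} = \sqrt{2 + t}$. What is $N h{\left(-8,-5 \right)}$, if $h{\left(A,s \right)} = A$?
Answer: $-240 - 8 \sqrt{3} \approx -253.86$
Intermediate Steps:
$N = 30 + \sqrt{3}$ ($N = \sqrt{2 + 1} - -30 = \sqrt{3} + 30 = 30 + \sqrt{3} \approx 31.732$)
$N h{\left(-8,-5 \right)} = \left(30 + \sqrt{3}\right) \left(-8\right) = -240 - 8 \sqrt{3}$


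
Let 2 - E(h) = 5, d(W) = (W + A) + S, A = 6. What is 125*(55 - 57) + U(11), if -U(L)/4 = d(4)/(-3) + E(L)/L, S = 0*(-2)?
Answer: -7774/33 ≈ -235.58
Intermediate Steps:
S = 0
d(W) = 6 + W (d(W) = (W + 6) + 0 = (6 + W) + 0 = 6 + W)
E(h) = -3 (E(h) = 2 - 1*5 = 2 - 5 = -3)
U(L) = 40/3 + 12/L (U(L) = -4*((6 + 4)/(-3) - 3/L) = -4*(10*(-⅓) - 3/L) = -4*(-10/3 - 3/L) = 40/3 + 12/L)
125*(55 - 57) + U(11) = 125*(55 - 57) + (40/3 + 12/11) = 125*(-2) + (40/3 + 12*(1/11)) = -250 + (40/3 + 12/11) = -250 + 476/33 = -7774/33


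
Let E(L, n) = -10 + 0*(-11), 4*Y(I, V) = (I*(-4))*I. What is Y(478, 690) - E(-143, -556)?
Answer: -228474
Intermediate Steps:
Y(I, V) = -I**2 (Y(I, V) = ((I*(-4))*I)/4 = ((-4*I)*I)/4 = (-4*I**2)/4 = -I**2)
E(L, n) = -10 (E(L, n) = -10 + 0 = -10)
Y(478, 690) - E(-143, -556) = -1*478**2 - 1*(-10) = -1*228484 + 10 = -228484 + 10 = -228474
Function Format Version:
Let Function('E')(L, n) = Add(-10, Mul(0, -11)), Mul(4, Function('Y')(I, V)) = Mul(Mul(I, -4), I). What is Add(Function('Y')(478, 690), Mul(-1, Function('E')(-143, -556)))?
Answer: -228474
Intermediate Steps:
Function('Y')(I, V) = Mul(-1, Pow(I, 2)) (Function('Y')(I, V) = Mul(Rational(1, 4), Mul(Mul(I, -4), I)) = Mul(Rational(1, 4), Mul(Mul(-4, I), I)) = Mul(Rational(1, 4), Mul(-4, Pow(I, 2))) = Mul(-1, Pow(I, 2)))
Function('E')(L, n) = -10 (Function('E')(L, n) = Add(-10, 0) = -10)
Add(Function('Y')(478, 690), Mul(-1, Function('E')(-143, -556))) = Add(Mul(-1, Pow(478, 2)), Mul(-1, -10)) = Add(Mul(-1, 228484), 10) = Add(-228484, 10) = -228474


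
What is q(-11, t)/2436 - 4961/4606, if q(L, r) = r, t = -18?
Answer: -72428/66787 ≈ -1.0845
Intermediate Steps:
q(-11, t)/2436 - 4961/4606 = -18/2436 - 4961/4606 = -18*1/2436 - 4961*1/4606 = -3/406 - 4961/4606 = -72428/66787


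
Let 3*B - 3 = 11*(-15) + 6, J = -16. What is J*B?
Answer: 832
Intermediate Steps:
B = -52 (B = 1 + (11*(-15) + 6)/3 = 1 + (-165 + 6)/3 = 1 + (1/3)*(-159) = 1 - 53 = -52)
J*B = -16*(-52) = 832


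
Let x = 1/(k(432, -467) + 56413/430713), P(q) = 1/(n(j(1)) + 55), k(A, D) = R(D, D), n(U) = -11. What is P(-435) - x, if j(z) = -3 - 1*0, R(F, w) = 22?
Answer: -9419273/419412356 ≈ -0.022458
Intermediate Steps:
j(z) = -3 (j(z) = -3 + 0 = -3)
k(A, D) = 22
P(q) = 1/44 (P(q) = 1/(-11 + 55) = 1/44)
x = 430713/9532099 (x = 1/(22 + 56413/430713) = 1/(9532099/430713) = 430713/9532099 ≈ 0.045186)
P(-435) - x = 1/44 - 1*430713/9532099 = 1/44 - 430713/9532099 = -9419273/419412356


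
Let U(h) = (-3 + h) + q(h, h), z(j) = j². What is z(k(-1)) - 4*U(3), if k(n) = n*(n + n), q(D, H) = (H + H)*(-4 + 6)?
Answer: -44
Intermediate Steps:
q(D, H) = 4*H (q(D, H) = (2*H)*2 = 4*H)
k(n) = 2*n² (k(n) = n*(2*n) = 2*n²)
U(h) = -3 + 5*h (U(h) = (-3 + h) + 4*h = -3 + 5*h)
z(k(-1)) - 4*U(3) = (2*(-1)²)² - 4*(-3 + 5*3) = (2*1)² - 4*(-3 + 15) = 2² - 4*12 = 4 - 48 = -44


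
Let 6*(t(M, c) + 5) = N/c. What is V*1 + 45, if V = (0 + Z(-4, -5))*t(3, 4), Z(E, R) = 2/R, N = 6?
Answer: 469/10 ≈ 46.900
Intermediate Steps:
t(M, c) = -5 + 1/c (t(M, c) = -5 + (6/c)/6 = -5 + 1/c)
V = 19/10 (V = (0 + 2/(-5))*(-5 + 1/4) = (0 + 2*(-1/5))*(-5 + 1/4) = (0 - 2/5)*(-19/4) = -2/5*(-19/4) = 19/10 ≈ 1.9000)
V*1 + 45 = (19/10)*1 + 45 = 19/10 + 45 = 469/10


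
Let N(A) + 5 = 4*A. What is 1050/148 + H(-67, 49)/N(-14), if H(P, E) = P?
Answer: 36983/4514 ≈ 8.1930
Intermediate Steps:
N(A) = -5 + 4*A
1050/148 + H(-67, 49)/N(-14) = 1050/148 - 67/(-5 + 4*(-14)) = 1050*(1/148) - 67/(-5 - 56) = 525/74 - 67/(-61) = 525/74 - 67*(-1/61) = 525/74 + 67/61 = 36983/4514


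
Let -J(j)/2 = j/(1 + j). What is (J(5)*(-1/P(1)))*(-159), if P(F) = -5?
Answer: 53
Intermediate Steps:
J(j) = -2*j/(1 + j)
(J(5)*(-1/P(1)))*(-159) = ((-2*5/(1 + 5))*(-1/(-5)))*(-159) = ((-2*5/6)*(-1*(-⅕)))*(-159) = (-2*5*⅙*(⅕))*(-159) = -5/3*⅕*(-159) = -⅓*(-159) = 53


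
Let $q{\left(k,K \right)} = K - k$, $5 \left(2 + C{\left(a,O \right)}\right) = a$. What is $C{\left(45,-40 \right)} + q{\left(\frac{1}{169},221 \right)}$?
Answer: $\frac{38531}{169} \approx 227.99$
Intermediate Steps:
$C{\left(a,O \right)} = -2 + \frac{a}{5}$
$C{\left(45,-40 \right)} + q{\left(\frac{1}{169},221 \right)} = \left(-2 + \frac{1}{5} \cdot 45\right) + \left(221 - \frac{1}{169}\right) = \left(-2 + 9\right) + \left(221 - \frac{1}{169}\right) = 7 + \left(221 - \frac{1}{169}\right) = 7 + \frac{37348}{169} = \frac{38531}{169}$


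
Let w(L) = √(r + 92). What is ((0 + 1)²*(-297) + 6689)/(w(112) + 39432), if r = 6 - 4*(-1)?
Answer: 42008224/259147087 - 3196*√102/777441261 ≈ 0.16206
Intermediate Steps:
r = 10 (r = 6 + 4 = 10)
w(L) = √102 (w(L) = √(10 + 92) = √102)
((0 + 1)²*(-297) + 6689)/(w(112) + 39432) = ((0 + 1)²*(-297) + 6689)/(√102 + 39432) = (1²*(-297) + 6689)/(39432 + √102) = (1*(-297) + 6689)/(39432 + √102) = (-297 + 6689)/(39432 + √102) = 6392/(39432 + √102)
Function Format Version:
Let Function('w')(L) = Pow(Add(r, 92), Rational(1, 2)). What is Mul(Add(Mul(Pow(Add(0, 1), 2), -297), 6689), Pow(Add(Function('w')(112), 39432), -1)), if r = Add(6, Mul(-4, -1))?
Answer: Add(Rational(42008224, 259147087), Mul(Rational(-3196, 777441261), Pow(102, Rational(1, 2)))) ≈ 0.16206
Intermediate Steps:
r = 10 (r = Add(6, 4) = 10)
Function('w')(L) = Pow(102, Rational(1, 2)) (Function('w')(L) = Pow(Add(10, 92), Rational(1, 2)) = Pow(102, Rational(1, 2)))
Mul(Add(Mul(Pow(Add(0, 1), 2), -297), 6689), Pow(Add(Function('w')(112), 39432), -1)) = Mul(Add(Mul(Pow(Add(0, 1), 2), -297), 6689), Pow(Add(Pow(102, Rational(1, 2)), 39432), -1)) = Mul(Add(Mul(Pow(1, 2), -297), 6689), Pow(Add(39432, Pow(102, Rational(1, 2))), -1)) = Mul(Add(Mul(1, -297), 6689), Pow(Add(39432, Pow(102, Rational(1, 2))), -1)) = Mul(Add(-297, 6689), Pow(Add(39432, Pow(102, Rational(1, 2))), -1)) = Mul(6392, Pow(Add(39432, Pow(102, Rational(1, 2))), -1))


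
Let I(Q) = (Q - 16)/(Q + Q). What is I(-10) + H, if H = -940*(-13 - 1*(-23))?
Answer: -93987/10 ≈ -9398.7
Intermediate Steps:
H = -9400 (H = -940*(-13 + 23) = -940*10 = -9400)
I(Q) = (-16 + Q)/(2*Q) (I(Q) = (-16 + Q)/((2*Q)) = (-16 + Q)*(1/(2*Q)) = (-16 + Q)/(2*Q))
I(-10) + H = (½)*(-16 - 10)/(-10) - 9400 = (½)*(-⅒)*(-26) - 9400 = 13/10 - 9400 = -93987/10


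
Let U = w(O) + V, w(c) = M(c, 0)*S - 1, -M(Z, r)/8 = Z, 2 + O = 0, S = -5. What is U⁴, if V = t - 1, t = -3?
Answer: 52200625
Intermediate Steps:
V = -4 (V = -3 - 1 = -4)
O = -2 (O = -2 + 0 = -2)
M(Z, r) = -8*Z
w(c) = -1 + 40*c (w(c) = -8*c*(-5) - 1 = 40*c - 1 = -1 + 40*c)
U = -85 (U = (-1 + 40*(-2)) - 4 = (-1 - 80) - 4 = -81 - 4 = -85)
U⁴ = (-85)⁴ = 52200625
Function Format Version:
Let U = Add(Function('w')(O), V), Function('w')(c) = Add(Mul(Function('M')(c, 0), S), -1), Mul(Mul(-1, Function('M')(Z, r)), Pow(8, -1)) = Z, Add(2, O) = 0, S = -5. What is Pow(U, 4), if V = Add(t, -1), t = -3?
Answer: 52200625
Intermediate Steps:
V = -4 (V = Add(-3, -1) = -4)
O = -2 (O = Add(-2, 0) = -2)
Function('M')(Z, r) = Mul(-8, Z)
Function('w')(c) = Add(-1, Mul(40, c)) (Function('w')(c) = Add(Mul(Mul(-8, c), -5), -1) = Add(Mul(40, c), -1) = Add(-1, Mul(40, c)))
U = -85 (U = Add(Add(-1, Mul(40, -2)), -4) = Add(Add(-1, -80), -4) = Add(-81, -4) = -85)
Pow(U, 4) = Pow(-85, 4) = 52200625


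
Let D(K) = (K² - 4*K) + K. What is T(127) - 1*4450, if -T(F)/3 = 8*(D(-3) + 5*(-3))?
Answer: -4522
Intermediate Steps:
D(K) = K² - 3*K
T(F) = -72 (T(F) = -24*(-3*(-3 - 3) + 5*(-3)) = -24*(-3*(-6) - 15) = -24*(18 - 15) = -24*3 = -3*24 = -72)
T(127) - 1*4450 = -72 - 1*4450 = -72 - 4450 = -4522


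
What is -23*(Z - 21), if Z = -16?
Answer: 851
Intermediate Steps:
-23*(Z - 21) = -23*(-16 - 21) = -23*(-37) = 851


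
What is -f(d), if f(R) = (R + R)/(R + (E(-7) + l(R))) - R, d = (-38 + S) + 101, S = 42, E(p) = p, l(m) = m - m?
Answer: 720/7 ≈ 102.86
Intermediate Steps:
l(m) = 0
d = 105 (d = (-38 + 42) + 101 = 4 + 101 = 105)
f(R) = -R + 2*R/(-7 + R) (f(R) = (R + R)/(R + (-7 + 0)) - R = (2*R)/(R - 7) - R = (2*R)/(-7 + R) - R = 2*R/(-7 + R) - R = -R + 2*R/(-7 + R))
-f(d) = -105*(9 - 1*105)/(-7 + 105) = -105*(9 - 105)/98 = -105*(-96)/98 = -1*(-720/7) = 720/7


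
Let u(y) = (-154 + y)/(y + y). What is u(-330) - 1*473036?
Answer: -7095529/15 ≈ -4.7304e+5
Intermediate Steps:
u(y) = (-154 + y)/(2*y) (u(y) = (-154 + y)/((2*y)) = (-154 + y)*(1/(2*y)) = (-154 + y)/(2*y))
u(-330) - 1*473036 = (½)*(-154 - 330)/(-330) - 1*473036 = (½)*(-1/330)*(-484) - 473036 = 11/15 - 473036 = -7095529/15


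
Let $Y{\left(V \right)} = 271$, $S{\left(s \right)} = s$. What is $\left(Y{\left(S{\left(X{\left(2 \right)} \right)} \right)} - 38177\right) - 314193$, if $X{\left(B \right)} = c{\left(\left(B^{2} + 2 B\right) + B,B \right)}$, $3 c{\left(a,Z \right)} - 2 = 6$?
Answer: $-352099$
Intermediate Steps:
$c{\left(a,Z \right)} = \frac{8}{3}$ ($c{\left(a,Z \right)} = \frac{2}{3} + \frac{1}{3} \cdot 6 = \frac{2}{3} + 2 = \frac{8}{3}$)
$X{\left(B \right)} = \frac{8}{3}$
$\left(Y{\left(S{\left(X{\left(2 \right)} \right)} \right)} - 38177\right) - 314193 = \left(271 - 38177\right) - 314193 = -37906 - 314193 = -352099$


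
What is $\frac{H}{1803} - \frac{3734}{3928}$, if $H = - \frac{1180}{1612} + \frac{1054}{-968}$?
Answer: $- \frac{27386740569}{28779044866} \approx -0.95162$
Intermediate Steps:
$H = - \frac{355161}{195052}$ ($H = \left(-1180\right) \frac{1}{1612} + 1054 \left(- \frac{1}{968}\right) = - \frac{295}{403} - \frac{527}{484} = - \frac{355161}{195052} \approx -1.8209$)
$\frac{H}{1803} - \frac{3734}{3928} = - \frac{355161}{195052 \cdot 1803} - \frac{3734}{3928} = \left(- \frac{355161}{195052}\right) \frac{1}{1803} - \frac{1867}{1964} = - \frac{118387}{117226252} - \frac{1867}{1964} = - \frac{27386740569}{28779044866}$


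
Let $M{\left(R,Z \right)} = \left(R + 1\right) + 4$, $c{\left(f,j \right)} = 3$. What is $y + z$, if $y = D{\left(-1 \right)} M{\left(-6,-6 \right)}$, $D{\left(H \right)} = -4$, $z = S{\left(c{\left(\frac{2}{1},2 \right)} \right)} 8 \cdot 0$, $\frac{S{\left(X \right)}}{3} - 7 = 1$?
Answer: $4$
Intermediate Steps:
$S{\left(X \right)} = 24$ ($S{\left(X \right)} = 21 + 3 \cdot 1 = 21 + 3 = 24$)
$M{\left(R,Z \right)} = 5 + R$ ($M{\left(R,Z \right)} = \left(1 + R\right) + 4 = 5 + R$)
$z = 0$ ($z = 24 \cdot 8 \cdot 0 = 192 \cdot 0 = 0$)
$y = 4$ ($y = - 4 \left(5 - 6\right) = \left(-4\right) \left(-1\right) = 4$)
$y + z = 4 + 0 = 4$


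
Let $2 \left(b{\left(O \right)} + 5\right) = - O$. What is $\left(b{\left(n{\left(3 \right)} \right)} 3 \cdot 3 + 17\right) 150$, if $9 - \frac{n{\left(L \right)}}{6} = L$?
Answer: $-28500$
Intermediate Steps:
$n{\left(L \right)} = 54 - 6 L$
$b{\left(O \right)} = -5 - \frac{O}{2}$ ($b{\left(O \right)} = -5 + \frac{\left(-1\right) O}{2} = -5 - \frac{O}{2}$)
$\left(b{\left(n{\left(3 \right)} \right)} 3 \cdot 3 + 17\right) 150 = \left(\left(-5 - \frac{54 - 18}{2}\right) 3 \cdot 3 + 17\right) 150 = \left(\left(-5 - 18\right) 3 \cdot 3 + 17\right) 150 = \left(\left(-23\right) 3 \cdot 3 + 17\right) 150 = \left(\left(-69\right) 3 + 17\right) 150 = \left(-207 + 17\right) 150 = \left(-190\right) 150 = -28500$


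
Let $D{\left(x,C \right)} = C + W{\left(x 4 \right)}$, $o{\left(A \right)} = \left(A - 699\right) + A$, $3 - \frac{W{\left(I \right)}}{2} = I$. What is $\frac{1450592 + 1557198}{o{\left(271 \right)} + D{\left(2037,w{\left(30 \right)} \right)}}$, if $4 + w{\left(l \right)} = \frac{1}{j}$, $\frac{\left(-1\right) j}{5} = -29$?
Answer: $- \frac{218064775}{1192697} \approx -182.83$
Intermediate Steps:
$j = 145$ ($j = \left(-5\right) \left(-29\right) = 145$)
$W{\left(I \right)} = 6 - 2 I$
$o{\left(A \right)} = -699 + 2 A$ ($o{\left(A \right)} = \left(-699 + A\right) + A = -699 + 2 A$)
$w{\left(l \right)} = - \frac{579}{145}$ ($w{\left(l \right)} = -4 + \frac{1}{145} = - \frac{579}{145}$)
$D{\left(x,C \right)} = 6 + C - 8 x$ ($D{\left(x,C \right)} = C - \left(-6 + 2 x 4\right) = C - \left(-6 + 2 \cdot 4 x\right) = C - \left(-6 + 8 x\right) = 6 + C - 8 x$)
$\frac{1450592 + 1557198}{o{\left(271 \right)} + D{\left(2037,w{\left(30 \right)} \right)}} = \frac{1450592 + 1557198}{\left(-699 + 2 \cdot 271\right) - \frac{2362629}{145}} = \frac{3007790}{\left(-699 + 542\right) - \frac{2362629}{145}} = \frac{3007790}{-157 - \frac{2362629}{145}} = \frac{3007790}{- \frac{2385394}{145}} = 3007790 \left(- \frac{145}{2385394}\right) = - \frac{218064775}{1192697}$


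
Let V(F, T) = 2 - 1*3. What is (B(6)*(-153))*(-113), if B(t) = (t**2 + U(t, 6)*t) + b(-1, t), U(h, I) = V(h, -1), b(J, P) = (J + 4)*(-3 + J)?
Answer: 311202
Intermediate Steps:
b(J, P) = (-3 + J)*(4 + J) (b(J, P) = (4 + J)*(-3 + J) = (-3 + J)*(4 + J))
V(F, T) = -1 (V(F, T) = 2 - 3 = -1)
U(h, I) = -1
B(t) = -12 + t**2 - t (B(t) = (t**2 - t) + (-12 - 1 + (-1)**2) = (t**2 - t) + (-12 - 1 + 1) = (t**2 - t) - 12 = -12 + t**2 - t)
(B(6)*(-153))*(-113) = ((-12 + 6**2 - 1*6)*(-153))*(-113) = ((-12 + 36 - 6)*(-153))*(-113) = (18*(-153))*(-113) = -2754*(-113) = 311202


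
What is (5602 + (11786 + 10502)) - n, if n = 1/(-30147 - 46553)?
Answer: 2139163001/76700 ≈ 27890.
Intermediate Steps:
n = -1/76700 (n = 1/(-76700) = -1/76700 ≈ -1.3038e-5)
(5602 + (11786 + 10502)) - n = (5602 + (11786 + 10502)) - 1*(-1/76700) = (5602 + 22288) + 1/76700 = 27890 + 1/76700 = 2139163001/76700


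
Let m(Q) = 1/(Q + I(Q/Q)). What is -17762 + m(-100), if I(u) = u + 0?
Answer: -1758439/99 ≈ -17762.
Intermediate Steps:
I(u) = u
m(Q) = 1/(1 + Q) (m(Q) = 1/(Q + Q/Q) = 1/(Q + 1) = 1/(1 + Q))
-17762 + m(-100) = -17762 + 1/(1 - 100) = -17762 + 1/(-99) = -17762 - 1/99 = -1758439/99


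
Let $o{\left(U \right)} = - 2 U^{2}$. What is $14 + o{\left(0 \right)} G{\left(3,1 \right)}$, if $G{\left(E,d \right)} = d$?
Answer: $14$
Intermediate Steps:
$14 + o{\left(0 \right)} G{\left(3,1 \right)} = 14 + - 2 \cdot 0^{2} \cdot 1 = 14 + \left(-2\right) 0 \cdot 1 = 14 + 0 \cdot 1 = 14 + 0 = 14$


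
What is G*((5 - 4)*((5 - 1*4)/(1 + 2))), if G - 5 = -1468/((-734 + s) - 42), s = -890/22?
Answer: 20351/8981 ≈ 2.2660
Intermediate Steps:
s = -445/11 (s = -890*1/22 = -445/11 ≈ -40.455)
G = 61053/8981 (G = 5 - 1468/((-734 - 445/11) - 42) = 5 - 1468/(-8519/11 - 42) = 5 - 1468/(-8981/11) = 5 - 1468*(-11/8981) = 5 + 16148/8981 = 61053/8981 ≈ 6.7980)
G*((5 - 4)*((5 - 1*4)/(1 + 2))) = 61053*((5 - 4)*((5 - 1*4)/(1 + 2)))/8981 = 61053*(1*((5 - 4)/3))/8981 = 61053*(1*(1*(1/3)))/8981 = 61053*(1*(1/3))/8981 = (61053/8981)*(1/3) = 20351/8981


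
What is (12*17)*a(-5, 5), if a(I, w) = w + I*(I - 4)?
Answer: 10200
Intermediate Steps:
a(I, w) = w + I*(-4 + I)
(12*17)*a(-5, 5) = (12*17)*(5 + (-5)² - 4*(-5)) = 204*(5 + 25 + 20) = 204*50 = 10200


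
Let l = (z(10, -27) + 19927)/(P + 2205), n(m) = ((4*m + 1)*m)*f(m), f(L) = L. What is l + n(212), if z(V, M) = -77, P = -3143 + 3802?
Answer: 54641486917/1432 ≈ 3.8157e+7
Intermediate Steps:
P = 659
n(m) = m²*(1 + 4*m) (n(m) = ((4*m + 1)*m)*m = ((1 + 4*m)*m)*m = (m*(1 + 4*m))*m = m²*(1 + 4*m))
l = 9925/1432 (l = (-77 + 19927)/(659 + 2205) = 19850/2864 = 19850*(1/2864) = 9925/1432 ≈ 6.9309)
l + n(212) = 9925/1432 + 212²*(1 + 4*212) = 9925/1432 + 44944*(1 + 848) = 9925/1432 + 44944*849 = 9925/1432 + 38157456 = 54641486917/1432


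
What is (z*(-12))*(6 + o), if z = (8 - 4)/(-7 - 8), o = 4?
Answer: 32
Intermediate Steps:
z = -4/15 (z = 4/(-15) = 4*(-1/15) = -4/15 ≈ -0.26667)
(z*(-12))*(6 + o) = (-4/15*(-12))*(6 + 4) = (16/5)*10 = 32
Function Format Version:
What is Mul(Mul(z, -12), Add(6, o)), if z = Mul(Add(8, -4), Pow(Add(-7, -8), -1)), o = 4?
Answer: 32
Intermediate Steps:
z = Rational(-4, 15) (z = Mul(4, Pow(-15, -1)) = Mul(4, Rational(-1, 15)) = Rational(-4, 15) ≈ -0.26667)
Mul(Mul(z, -12), Add(6, o)) = Mul(Mul(Rational(-4, 15), -12), Add(6, 4)) = Mul(Rational(16, 5), 10) = 32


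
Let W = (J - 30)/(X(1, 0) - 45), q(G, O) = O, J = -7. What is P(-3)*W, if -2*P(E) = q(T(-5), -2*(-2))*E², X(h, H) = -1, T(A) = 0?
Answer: -333/23 ≈ -14.478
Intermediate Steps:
P(E) = -2*E² (P(E) = -(-2*(-2))*E²/2 = -2*E²)
W = 37/46 (W = (-7 - 30)/(-1 - 45) = -37/(-46) = -37*(-1/46) = 37/46 ≈ 0.80435)
P(-3)*W = -2*(-3)²*(37/46) = -2*9*(37/46) = -18*37/46 = -333/23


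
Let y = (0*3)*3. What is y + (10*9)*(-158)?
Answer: -14220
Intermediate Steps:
y = 0 (y = 0*3 = 0)
y + (10*9)*(-158) = 0 + (10*9)*(-158) = 0 + 90*(-158) = 0 - 14220 = -14220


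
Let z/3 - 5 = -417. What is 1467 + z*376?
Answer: -463269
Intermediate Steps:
z = -1236 (z = 15 + 3*(-417) = 15 - 1251 = -1236)
1467 + z*376 = 1467 - 1236*376 = 1467 - 464736 = -463269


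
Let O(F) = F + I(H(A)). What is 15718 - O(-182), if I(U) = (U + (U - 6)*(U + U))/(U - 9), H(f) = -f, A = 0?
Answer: 15900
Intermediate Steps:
I(U) = (U + 2*U*(-6 + U))/(-9 + U) (I(U) = (U + (-6 + U)*(2*U))/(-9 + U) = (U + 2*U*(-6 + U))/(-9 + U))
O(F) = F (O(F) = F + (-1*0)*(-11 + 2*(-1*0))/(-9 - 1*0) = F + 0*(-11 + 2*0)/(-9 + 0) = F + 0*(-11 + 0)/(-9) = F + 0*(-⅑)*(-11) = F + 0 = F)
15718 - O(-182) = 15718 - 1*(-182) = 15718 + 182 = 15900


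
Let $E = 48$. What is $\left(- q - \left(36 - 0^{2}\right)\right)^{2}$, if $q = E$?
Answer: $7056$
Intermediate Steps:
$q = 48$
$\left(- q - \left(36 - 0^{2}\right)\right)^{2} = \left(\left(-1\right) 48 - \left(36 - 0^{2}\right)\right)^{2} = \left(-48 + \left(0 - 36\right)\right)^{2} = \left(-48 - 36\right)^{2} = \left(-84\right)^{2} = 7056$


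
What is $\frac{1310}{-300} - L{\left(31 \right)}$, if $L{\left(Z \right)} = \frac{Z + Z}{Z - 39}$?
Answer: $\frac{203}{60} \approx 3.3833$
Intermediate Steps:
$L{\left(Z \right)} = \frac{2 Z}{-39 + Z}$
$\frac{1310}{-300} - L{\left(31 \right)} = \frac{1310}{-300} - 2 \cdot 31 \frac{1}{-39 + 31} = 1310 \left(- \frac{1}{300}\right) - 2 \cdot 31 \frac{1}{-8} = - \frac{131}{30} - 2 \cdot 31 \left(- \frac{1}{8}\right) = - \frac{131}{30} - - \frac{31}{4} = - \frac{131}{30} + \frac{31}{4} = \frac{203}{60}$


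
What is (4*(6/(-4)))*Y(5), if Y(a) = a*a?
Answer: -150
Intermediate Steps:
Y(a) = a²
(4*(6/(-4)))*Y(5) = (4*(6/(-4)))*5² = (4*(6*(-¼)))*25 = (4*(-3/2))*25 = -6*25 = -150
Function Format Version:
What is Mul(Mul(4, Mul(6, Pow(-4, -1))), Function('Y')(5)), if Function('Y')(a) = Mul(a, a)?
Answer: -150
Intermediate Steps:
Function('Y')(a) = Pow(a, 2)
Mul(Mul(4, Mul(6, Pow(-4, -1))), Function('Y')(5)) = Mul(Mul(4, Mul(6, Pow(-4, -1))), Pow(5, 2)) = Mul(Mul(4, Mul(6, Rational(-1, 4))), 25) = Mul(Mul(4, Rational(-3, 2)), 25) = Mul(-6, 25) = -150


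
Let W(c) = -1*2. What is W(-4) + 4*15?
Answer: 58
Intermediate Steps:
W(c) = -2
W(-4) + 4*15 = -2 + 4*15 = -2 + 60 = 58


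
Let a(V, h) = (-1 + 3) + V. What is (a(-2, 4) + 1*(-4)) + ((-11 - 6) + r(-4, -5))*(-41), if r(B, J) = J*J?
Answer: -332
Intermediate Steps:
a(V, h) = 2 + V
r(B, J) = J**2
(a(-2, 4) + 1*(-4)) + ((-11 - 6) + r(-4, -5))*(-41) = ((2 - 2) + 1*(-4)) + ((-11 - 6) + (-5)**2)*(-41) = (0 - 4) + (-17 + 25)*(-41) = -4 + 8*(-41) = -4 - 328 = -332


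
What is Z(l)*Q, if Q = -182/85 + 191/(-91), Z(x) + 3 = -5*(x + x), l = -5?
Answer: -1541459/7735 ≈ -199.28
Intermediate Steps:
Z(x) = -3 - 10*x (Z(x) = -3 - 5*(x + x) = -3 - 10*x)
Q = -32797/7735 (Q = -182*1/85 + 191*(-1/91) = -182/85 - 191/91 = -32797/7735 ≈ -4.2401)
Z(l)*Q = (-3 - 10*(-5))*(-32797/7735) = (-3 + 50)*(-32797/7735) = 47*(-32797/7735) = -1541459/7735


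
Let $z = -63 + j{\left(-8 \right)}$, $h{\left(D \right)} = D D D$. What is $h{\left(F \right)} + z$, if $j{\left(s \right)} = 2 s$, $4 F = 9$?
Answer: $- \frac{4327}{64} \approx -67.609$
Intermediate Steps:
$F = \frac{9}{4}$ ($F = \frac{1}{4} \cdot 9 = \frac{9}{4} \approx 2.25$)
$h{\left(D \right)} = D^{3}$ ($h{\left(D \right)} = D^{2} D = D^{3}$)
$z = -79$ ($z = -63 + 2 \left(-8\right) = -63 - 16 = -79$)
$h{\left(F \right)} + z = \left(\frac{9}{4}\right)^{3} - 79 = \frac{729}{64} - 79 = - \frac{4327}{64}$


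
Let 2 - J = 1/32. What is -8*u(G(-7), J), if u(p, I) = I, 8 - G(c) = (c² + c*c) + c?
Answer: -63/4 ≈ -15.750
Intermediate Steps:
G(c) = 8 - c - 2*c² (G(c) = 8 - ((c² + c*c) + c) = 8 - ((c² + c²) + c) = 8 - (2*c² + c) = 8 - (c + 2*c²) = 8 + (-c - 2*c²) = 8 - c - 2*c²)
J = 63/32 (J = 2 - 1/32 = 63/32 ≈ 1.9688)
-8*u(G(-7), J) = -8*63/32 = -63/4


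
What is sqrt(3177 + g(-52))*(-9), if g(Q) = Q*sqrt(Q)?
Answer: -9*sqrt(3177 - 104*I*sqrt(13)) ≈ -508.16 + 29.885*I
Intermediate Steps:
g(Q) = Q**(3/2)
sqrt(3177 + g(-52))*(-9) = sqrt(3177 + (-52)**(3/2))*(-9) = sqrt(3177 - 104*I*sqrt(13))*(-9) = -9*sqrt(3177 - 104*I*sqrt(13))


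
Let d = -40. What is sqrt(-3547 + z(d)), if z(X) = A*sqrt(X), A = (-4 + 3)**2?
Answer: sqrt(-3547 + 2*I*sqrt(10)) ≈ 0.0531 + 59.557*I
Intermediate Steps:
A = 1 (A = (-1)**2 = 1)
z(X) = sqrt(X) (z(X) = 1*sqrt(X) = sqrt(X))
sqrt(-3547 + z(d)) = sqrt(-3547 + sqrt(-40)) = sqrt(-3547 + 2*I*sqrt(10))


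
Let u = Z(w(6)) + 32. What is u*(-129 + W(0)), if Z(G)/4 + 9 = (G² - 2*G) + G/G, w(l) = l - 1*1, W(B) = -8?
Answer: -8220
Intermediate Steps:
w(l) = -1 + l (w(l) = l - 1 = -1 + l)
Z(G) = -32 - 8*G + 4*G² (Z(G) = -36 + 4*((G² - 2*G) + G/G) = -36 + 4*((G² - 2*G) + 1) = -36 + 4*(1 + G² - 2*G) = -36 + (4 - 8*G + 4*G²) = -32 - 8*G + 4*G²)
u = 60 (u = (-32 - 8*(-1 + 6) + 4*(-1 + 6)²) + 32 = (-32 - 8*5 + 4*5²) + 32 = (-32 - 40 + 4*25) + 32 = (-32 - 40 + 100) + 32 = 28 + 32 = 60)
u*(-129 + W(0)) = 60*(-129 - 8) = 60*(-137) = -8220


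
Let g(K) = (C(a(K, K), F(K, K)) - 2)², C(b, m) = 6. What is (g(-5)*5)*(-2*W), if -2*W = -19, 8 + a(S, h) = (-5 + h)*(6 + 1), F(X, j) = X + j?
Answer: -1520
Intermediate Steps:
a(S, h) = -43 + 7*h (a(S, h) = -8 + (-5 + h)*(6 + 1) = -8 + (-5 + h)*7 = -8 + (-35 + 7*h) = -43 + 7*h)
g(K) = 16 (g(K) = (6 - 2)² = 4² = 16)
W = 19/2 (W = -½*(-19) = 19/2 ≈ 9.5000)
(g(-5)*5)*(-2*W) = (16*5)*(-2*19/2) = 80*(-19) = -1520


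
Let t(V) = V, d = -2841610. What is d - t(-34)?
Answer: -2841576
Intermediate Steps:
d - t(-34) = -2841610 - 1*(-34) = -2841610 + 34 = -2841576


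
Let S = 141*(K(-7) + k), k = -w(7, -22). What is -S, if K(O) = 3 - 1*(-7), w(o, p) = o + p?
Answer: -3525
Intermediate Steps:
k = 15 (k = -(7 - 22) = -1*(-15) = 15)
K(O) = 10 (K(O) = 3 + 7 = 10)
S = 3525 (S = 141*(10 + 15) = 141*25 = 3525)
-S = -1*3525 = -3525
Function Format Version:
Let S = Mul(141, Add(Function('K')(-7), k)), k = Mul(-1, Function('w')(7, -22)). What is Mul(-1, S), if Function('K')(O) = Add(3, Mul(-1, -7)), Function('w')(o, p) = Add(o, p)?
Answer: -3525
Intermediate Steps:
k = 15 (k = Mul(-1, Add(7, -22)) = Mul(-1, -15) = 15)
Function('K')(O) = 10 (Function('K')(O) = Add(3, 7) = 10)
S = 3525 (S = Mul(141, Add(10, 15)) = Mul(141, 25) = 3525)
Mul(-1, S) = Mul(-1, 3525) = -3525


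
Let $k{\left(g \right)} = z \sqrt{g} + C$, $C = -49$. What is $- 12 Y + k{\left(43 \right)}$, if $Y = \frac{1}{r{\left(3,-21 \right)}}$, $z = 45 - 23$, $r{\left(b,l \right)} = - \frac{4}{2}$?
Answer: $-43 + 22 \sqrt{43} \approx 101.26$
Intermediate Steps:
$r{\left(b,l \right)} = -2$ ($r{\left(b,l \right)} = \left(-4\right) \frac{1}{2} = -2$)
$z = 22$
$Y = - \frac{1}{2}$ ($Y = \frac{1}{-2} = - \frac{1}{2} \approx -0.5$)
$k{\left(g \right)} = -49 + 22 \sqrt{g}$ ($k{\left(g \right)} = 22 \sqrt{g} - 49 = -49 + 22 \sqrt{g}$)
$- 12 Y + k{\left(43 \right)} = \left(-12\right) \left(- \frac{1}{2}\right) - \left(49 - 22 \sqrt{43}\right) = 6 - \left(49 - 22 \sqrt{43}\right) = -43 + 22 \sqrt{43}$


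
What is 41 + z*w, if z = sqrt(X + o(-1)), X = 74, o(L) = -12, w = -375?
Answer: 41 - 375*sqrt(62) ≈ -2911.8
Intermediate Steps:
z = sqrt(62) (z = sqrt(74 - 12) = sqrt(62) ≈ 7.8740)
41 + z*w = 41 + sqrt(62)*(-375) = 41 - 375*sqrt(62)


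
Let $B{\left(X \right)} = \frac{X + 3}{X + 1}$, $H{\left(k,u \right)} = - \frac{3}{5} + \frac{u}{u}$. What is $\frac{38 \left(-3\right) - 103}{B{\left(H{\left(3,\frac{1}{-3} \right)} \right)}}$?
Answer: $- \frac{1519}{17} \approx -89.353$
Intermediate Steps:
$H{\left(k,u \right)} = \frac{2}{5}$ ($H{\left(k,u \right)} = \left(-3\right) \frac{1}{5} + 1 = - \frac{3}{5} + 1 = \frac{2}{5}$)
$B{\left(X \right)} = \frac{3 + X}{1 + X}$
$\frac{38 \left(-3\right) - 103}{B{\left(H{\left(3,\frac{1}{-3} \right)} \right)}} = \frac{38 \left(-3\right) - 103}{\frac{1}{1 + \frac{2}{5}} \left(3 + \frac{2}{5}\right)} = \frac{-114 - 103}{\frac{1}{\frac{7}{5}} \cdot \frac{17}{5}} = - \frac{217}{\frac{5}{7} \cdot \frac{17}{5}} = - \frac{217}{\frac{17}{7}} = \left(-217\right) \frac{7}{17} = - \frac{1519}{17}$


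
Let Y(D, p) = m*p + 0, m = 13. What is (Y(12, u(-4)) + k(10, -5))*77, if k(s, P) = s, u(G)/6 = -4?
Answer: -23254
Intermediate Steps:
u(G) = -24 (u(G) = 6*(-4) = -24)
Y(D, p) = 13*p (Y(D, p) = 13*p + 0 = 13*p)
(Y(12, u(-4)) + k(10, -5))*77 = (13*(-24) + 10)*77 = (-312 + 10)*77 = -302*77 = -23254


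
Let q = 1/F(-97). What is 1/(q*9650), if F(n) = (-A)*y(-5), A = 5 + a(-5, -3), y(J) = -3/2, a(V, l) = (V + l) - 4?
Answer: -21/19300 ≈ -0.0010881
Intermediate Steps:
a(V, l) = -4 + V + l
y(J) = -3/2 (y(J) = -3*1/2 = -3/2)
A = -7 (A = 5 + (-4 - 5 - 3) = 5 - 12 = -7)
F(n) = -21/2 (F(n) = -1*(-7)*(-3/2) = 7*(-3/2) = -21/2)
q = -2/21 (q = 1/(-21/2) = -2/21 ≈ -0.095238)
1/(q*9650) = 1/(-2/21*9650) = -21/2*1/9650 = -21/19300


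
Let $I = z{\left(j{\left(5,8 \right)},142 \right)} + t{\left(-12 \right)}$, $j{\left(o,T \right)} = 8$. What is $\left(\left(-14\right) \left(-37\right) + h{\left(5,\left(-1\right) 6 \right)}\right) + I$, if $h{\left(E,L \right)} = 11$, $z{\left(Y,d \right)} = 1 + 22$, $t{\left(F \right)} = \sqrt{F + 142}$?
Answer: $552 + \sqrt{130} \approx 563.4$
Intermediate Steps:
$t{\left(F \right)} = \sqrt{142 + F}$
$z{\left(Y,d \right)} = 23$
$I = 23 + \sqrt{130}$ ($I = 23 + \sqrt{142 - 12} = 23 + \sqrt{130} \approx 34.402$)
$\left(\left(-14\right) \left(-37\right) + h{\left(5,\left(-1\right) 6 \right)}\right) + I = \left(\left(-14\right) \left(-37\right) + 11\right) + \left(23 + \sqrt{130}\right) = \left(518 + 11\right) + \left(23 + \sqrt{130}\right) = 529 + \left(23 + \sqrt{130}\right) = 552 + \sqrt{130}$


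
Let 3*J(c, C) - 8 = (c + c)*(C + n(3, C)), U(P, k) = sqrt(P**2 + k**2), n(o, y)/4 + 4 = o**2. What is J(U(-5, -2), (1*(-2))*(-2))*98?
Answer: 784/3 + 1568*sqrt(29) ≈ 8705.3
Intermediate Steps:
n(o, y) = -16 + 4*o**2
J(c, C) = 8/3 + 2*c*(20 + C)/3 (J(c, C) = 8/3 + ((c + c)*(C + (-16 + 4*3**2)))/3 = 8/3 + ((2*c)*(C + (-16 + 4*9)))/3 = 8/3 + ((2*c)*(C + (-16 + 36)))/3 = 8/3 + ((2*c)*(C + 20))/3 = 8/3 + ((2*c)*(20 + C))/3 = 8/3 + (2*c*(20 + C))/3 = 8/3 + 2*c*(20 + C)/3)
J(U(-5, -2), (1*(-2))*(-2))*98 = (8/3 + 40*sqrt((-5)**2 + (-2)**2)/3 + 2*((1*(-2))*(-2))*sqrt((-5)**2 + (-2)**2)/3)*98 = (8/3 + 40*sqrt(25 + 4)/3 + 2*(-2*(-2))*sqrt(25 + 4)/3)*98 = (8/3 + 40*sqrt(29)/3 + (2/3)*4*sqrt(29))*98 = (8/3 + 40*sqrt(29)/3 + 8*sqrt(29)/3)*98 = (8/3 + 16*sqrt(29))*98 = 784/3 + 1568*sqrt(29)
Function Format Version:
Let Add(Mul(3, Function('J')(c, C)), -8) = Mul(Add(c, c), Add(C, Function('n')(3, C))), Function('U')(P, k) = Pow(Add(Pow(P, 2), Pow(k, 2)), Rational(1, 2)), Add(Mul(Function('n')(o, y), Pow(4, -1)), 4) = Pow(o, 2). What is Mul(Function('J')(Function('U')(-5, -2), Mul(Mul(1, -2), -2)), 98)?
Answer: Add(Rational(784, 3), Mul(1568, Pow(29, Rational(1, 2)))) ≈ 8705.3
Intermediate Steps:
Function('n')(o, y) = Add(-16, Mul(4, Pow(o, 2)))
Function('J')(c, C) = Add(Rational(8, 3), Mul(Rational(2, 3), c, Add(20, C))) (Function('J')(c, C) = Add(Rational(8, 3), Mul(Rational(1, 3), Mul(Add(c, c), Add(C, Add(-16, Mul(4, Pow(3, 2))))))) = Add(Rational(8, 3), Mul(Rational(1, 3), Mul(Mul(2, c), Add(C, Add(-16, Mul(4, 9)))))) = Add(Rational(8, 3), Mul(Rational(1, 3), Mul(Mul(2, c), Add(C, Add(-16, 36))))) = Add(Rational(8, 3), Mul(Rational(1, 3), Mul(Mul(2, c), Add(C, 20)))) = Add(Rational(8, 3), Mul(Rational(1, 3), Mul(Mul(2, c), Add(20, C)))) = Add(Rational(8, 3), Mul(Rational(1, 3), Mul(2, c, Add(20, C)))) = Add(Rational(8, 3), Mul(Rational(2, 3), c, Add(20, C))))
Mul(Function('J')(Function('U')(-5, -2), Mul(Mul(1, -2), -2)), 98) = Mul(Add(Rational(8, 3), Mul(Rational(40, 3), Pow(Add(Pow(-5, 2), Pow(-2, 2)), Rational(1, 2))), Mul(Rational(2, 3), Mul(Mul(1, -2), -2), Pow(Add(Pow(-5, 2), Pow(-2, 2)), Rational(1, 2)))), 98) = Mul(Add(Rational(8, 3), Mul(Rational(40, 3), Pow(Add(25, 4), Rational(1, 2))), Mul(Rational(2, 3), Mul(-2, -2), Pow(Add(25, 4), Rational(1, 2)))), 98) = Mul(Add(Rational(8, 3), Mul(Rational(40, 3), Pow(29, Rational(1, 2))), Mul(Rational(2, 3), 4, Pow(29, Rational(1, 2)))), 98) = Mul(Add(Rational(8, 3), Mul(Rational(40, 3), Pow(29, Rational(1, 2))), Mul(Rational(8, 3), Pow(29, Rational(1, 2)))), 98) = Mul(Add(Rational(8, 3), Mul(16, Pow(29, Rational(1, 2)))), 98) = Add(Rational(784, 3), Mul(1568, Pow(29, Rational(1, 2))))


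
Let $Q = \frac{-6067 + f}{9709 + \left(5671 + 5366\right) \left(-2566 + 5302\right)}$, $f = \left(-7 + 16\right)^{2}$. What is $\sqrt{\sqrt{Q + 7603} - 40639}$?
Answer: $\frac{\sqrt{-37081432865944250359 + 30206941 \sqrt{6937427759823839217}}}{30206941} \approx 201.37 i$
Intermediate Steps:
$f = 81$ ($f = 9^{2} = 81$)
$Q = - \frac{5986}{30206941}$ ($Q = \frac{-6067 + 81}{9709 + \left(5671 + 5366\right) \left(-2566 + 5302\right)} = - \frac{5986}{9709 + 11037 \cdot 2736} = - \frac{5986}{9709 + 30197232} = - \frac{5986}{30206941} \approx -0.00019817$)
$\sqrt{\sqrt{Q + 7603} - 40639} = \sqrt{\sqrt{- \frac{5986}{30206941} + 7603} - 40639} = \sqrt{\sqrt{\frac{229663366437}{30206941}} - 40639} = \sqrt{\frac{\sqrt{6937427759823839217}}{30206941} - 40639} = \sqrt{-40639 + \frac{\sqrt{6937427759823839217}}{30206941}}$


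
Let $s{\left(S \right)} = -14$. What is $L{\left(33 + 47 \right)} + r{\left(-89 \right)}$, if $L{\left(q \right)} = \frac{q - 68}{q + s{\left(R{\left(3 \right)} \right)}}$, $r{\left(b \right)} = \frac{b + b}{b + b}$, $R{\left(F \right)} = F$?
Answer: $\frac{13}{11} \approx 1.1818$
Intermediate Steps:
$r{\left(b \right)} = 1$ ($r{\left(b \right)} = \frac{2 b}{2 b} = 2 b \frac{1}{2 b} = 1$)
$L{\left(q \right)} = \frac{-68 + q}{-14 + q}$ ($L{\left(q \right)} = \frac{q - 68}{q - 14} = \frac{-68 + q}{-14 + q}$)
$L{\left(33 + 47 \right)} + r{\left(-89 \right)} = \frac{-68 + \left(33 + 47\right)}{-14 + \left(33 + 47\right)} + 1 = \frac{-68 + 80}{-14 + 80} + 1 = \frac{1}{66} \cdot 12 + 1 = \frac{2}{11} + 1 = \frac{13}{11}$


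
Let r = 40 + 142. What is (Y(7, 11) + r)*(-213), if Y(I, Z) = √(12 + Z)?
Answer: -38766 - 213*√23 ≈ -39788.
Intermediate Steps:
r = 182
(Y(7, 11) + r)*(-213) = (√(12 + 11) + 182)*(-213) = (√23 + 182)*(-213) = (182 + √23)*(-213) = -38766 - 213*√23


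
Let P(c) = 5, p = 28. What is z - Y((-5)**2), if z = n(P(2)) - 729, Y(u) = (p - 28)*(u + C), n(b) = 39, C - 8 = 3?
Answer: -690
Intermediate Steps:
C = 11 (C = 8 + 3 = 11)
Y(u) = 0 (Y(u) = (28 - 28)*(u + 11) = 0*(11 + u) = 0)
z = -690 (z = 39 - 729 = -690)
z - Y((-5)**2) = -690 - 1*0 = -690 + 0 = -690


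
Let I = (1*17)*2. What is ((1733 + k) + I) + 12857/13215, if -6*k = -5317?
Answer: 70148909/26430 ≈ 2654.1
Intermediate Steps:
I = 34 (I = 17*2 = 34)
k = 5317/6 (k = -⅙*(-5317) = 5317/6 ≈ 886.17)
((1733 + k) + I) + 12857/13215 = ((1733 + 5317/6) + 34) + 12857/13215 = (15715/6 + 34) + 12857*(1/13215) = 15919/6 + 12857/13215 = 70148909/26430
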